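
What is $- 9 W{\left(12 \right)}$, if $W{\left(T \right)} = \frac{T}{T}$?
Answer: $-9$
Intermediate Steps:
$W{\left(T \right)} = 1$
$- 9 W{\left(12 \right)} = \left(-9\right) 1 = -9$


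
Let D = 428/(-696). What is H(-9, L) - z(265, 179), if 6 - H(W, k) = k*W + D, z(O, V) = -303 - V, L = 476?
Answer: 830435/174 ≈ 4772.6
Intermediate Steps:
D = -107/174 (D = 428*(-1/696) = -107/174 ≈ -0.61494)
H(W, k) = 1151/174 - W*k (H(W, k) = 6 - (k*W - 107/174) = 6 - (W*k - 107/174) = 6 - (-107/174 + W*k) = 6 + (107/174 - W*k) = 1151/174 - W*k)
H(-9, L) - z(265, 179) = (1151/174 - 1*(-9)*476) - (-303 - 1*179) = (1151/174 + 4284) - (-303 - 179) = 746567/174 - 1*(-482) = 746567/174 + 482 = 830435/174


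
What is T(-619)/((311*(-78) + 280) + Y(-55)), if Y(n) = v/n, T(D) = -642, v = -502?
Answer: 17655/659144 ≈ 0.026785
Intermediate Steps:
Y(n) = -502/n
T(-619)/((311*(-78) + 280) + Y(-55)) = -642/((311*(-78) + 280) - 502/(-55)) = -642/((-24258 + 280) - 502*(-1/55)) = -642/(-23978 + 502/55) = -642/(-1318288/55) = -642*(-55/1318288) = 17655/659144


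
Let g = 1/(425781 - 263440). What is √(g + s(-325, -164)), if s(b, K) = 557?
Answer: √14679512518858/162341 ≈ 23.601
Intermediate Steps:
g = 1/162341 ≈ 6.1599e-6
√(g + s(-325, -164)) = √(1/162341 + 557) = √(90423938/162341) = √14679512518858/162341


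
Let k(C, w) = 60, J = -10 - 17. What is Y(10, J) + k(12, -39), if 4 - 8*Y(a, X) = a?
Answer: 237/4 ≈ 59.250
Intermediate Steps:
J = -27
Y(a, X) = ½ - a/8
Y(10, J) + k(12, -39) = (½ - ⅛*10) + 60 = (½ - 5/4) + 60 = -¾ + 60 = 237/4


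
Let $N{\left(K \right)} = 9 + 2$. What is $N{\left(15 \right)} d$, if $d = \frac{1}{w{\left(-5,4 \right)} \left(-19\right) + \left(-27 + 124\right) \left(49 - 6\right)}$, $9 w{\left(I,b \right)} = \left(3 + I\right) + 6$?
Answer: $\frac{99}{37463} \approx 0.0026426$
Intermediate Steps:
$w{\left(I,b \right)} = 1 + \frac{I}{9}$ ($w{\left(I,b \right)} = \frac{\left(3 + I\right) + 6}{9} = \frac{9 + I}{9} = 1 + \frac{I}{9}$)
$d = \frac{9}{37463}$ ($d = \frac{1}{\left(1 + \frac{1}{9} \left(-5\right)\right) \left(-19\right) + \left(-27 + 124\right) \left(49 - 6\right)} = \frac{1}{\left(1 - \frac{5}{9}\right) \left(-19\right) + 97 \cdot 43} = \frac{1}{\frac{4}{9} \left(-19\right) + 4171} = \frac{1}{- \frac{76}{9} + 4171} = \frac{1}{\frac{37463}{9}} = \frac{9}{37463} \approx 0.00024024$)
$N{\left(K \right)} = 11$
$N{\left(15 \right)} d = 11 \cdot \frac{9}{37463} = \frac{99}{37463}$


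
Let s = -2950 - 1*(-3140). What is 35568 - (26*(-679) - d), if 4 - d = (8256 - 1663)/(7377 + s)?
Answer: 402754549/7567 ≈ 53225.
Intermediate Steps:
s = 190 (s = -2950 + 3140 = 190)
d = 23675/7567 (d = 4 - (8256 - 1663)/(7377 + 190) = 4 - 6593/7567 = 23675/7567 ≈ 3.1287)
35568 - (26*(-679) - d) = 35568 - (26*(-679) - 1*23675/7567) = 35568 - (-17654 - 23675/7567) = 35568 - 1*(-133611493/7567) = 35568 + 133611493/7567 = 402754549/7567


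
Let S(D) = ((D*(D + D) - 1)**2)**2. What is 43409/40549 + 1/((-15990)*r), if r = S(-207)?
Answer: 913075865315655315033133321/852917903261639461155026910 ≈ 1.0705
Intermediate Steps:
S(D) = (-1 + 2*D**2)**4 (S(D) = ((D*(2*D) - 1)**2)**2 = ((2*D**2 - 1)**2)**2 = ((-1 + 2*D**2)**2)**2 = (-1 + 2*D**2)**4)
r = 53933980683177204481 (r = (-1 + 2*(-207)**2)**4 = (-1 + 2*42849)**4 = (-1 + 85698)**4 = 85697**4 = 53933980683177204481)
43409/40549 + 1/((-15990)*r) = 43409/40549 + 1/(-15990*53933980683177204481) = 43409*(1/40549) - 1/15990*1/53933980683177204481 = 43409/40549 - 1/862404351124003499651190 = 913075865315655315033133321/852917903261639461155026910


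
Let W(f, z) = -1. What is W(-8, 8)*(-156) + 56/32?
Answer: 631/4 ≈ 157.75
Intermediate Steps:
W(-8, 8)*(-156) + 56/32 = -1*(-156) + 56/32 = 156 + 56*(1/32) = 156 + 7/4 = 631/4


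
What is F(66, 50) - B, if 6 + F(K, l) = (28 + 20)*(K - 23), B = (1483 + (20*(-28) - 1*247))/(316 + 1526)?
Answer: 1895080/921 ≈ 2057.6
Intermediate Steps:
B = 338/921 (B = (1483 + (-560 - 247))/1842 = (1483 - 807)*(1/1842) = 676*(1/1842) = 338/921 ≈ 0.36699)
F(K, l) = -1110 + 48*K (F(K, l) = -6 + (28 + 20)*(K - 23) = -6 + 48*(-23 + K) = -6 + (-1104 + 48*K) = -1110 + 48*K)
F(66, 50) - B = (-1110 + 48*66) - 1*338/921 = (-1110 + 3168) - 338/921 = 2058 - 338/921 = 1895080/921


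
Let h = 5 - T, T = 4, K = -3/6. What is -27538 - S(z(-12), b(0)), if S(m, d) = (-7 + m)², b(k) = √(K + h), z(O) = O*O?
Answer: -46307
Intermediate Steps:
K = -½ (K = -3*⅙ = -½ ≈ -0.50000)
z(O) = O²
h = 1 (h = 5 - 1*4 = 5 - 4 = 1)
b(k) = √2/2 (b(k) = √(-½ + 1) = √(½) = √2/2)
-27538 - S(z(-12), b(0)) = -27538 - (-7 + (-12)²)² = -27538 - (-7 + 144)² = -27538 - 1*137² = -27538 - 1*18769 = -27538 - 18769 = -46307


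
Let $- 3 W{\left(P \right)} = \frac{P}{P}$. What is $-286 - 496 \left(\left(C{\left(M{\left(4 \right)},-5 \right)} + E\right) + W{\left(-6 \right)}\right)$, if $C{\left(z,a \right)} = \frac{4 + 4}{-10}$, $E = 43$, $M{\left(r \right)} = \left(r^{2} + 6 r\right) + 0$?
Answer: $- \frac{315778}{15} \approx -21052.0$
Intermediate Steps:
$M{\left(r \right)} = r^{2} + 6 r$
$W{\left(P \right)} = - \frac{1}{3}$ ($W{\left(P \right)} = - \frac{P \frac{1}{P}}{3} = \left(- \frac{1}{3}\right) 1 = - \frac{1}{3}$)
$C{\left(z,a \right)} = - \frac{4}{5}$ ($C{\left(z,a \right)} = 8 \left(- \frac{1}{10}\right) = - \frac{4}{5}$)
$-286 - 496 \left(\left(C{\left(M{\left(4 \right)},-5 \right)} + E\right) + W{\left(-6 \right)}\right) = -286 - 496 \left(\left(- \frac{4}{5} + 43\right) - \frac{1}{3}\right) = -286 - 496 \left(\frac{211}{5} - \frac{1}{3}\right) = -286 - \frac{311488}{15} = - \frac{315778}{15}$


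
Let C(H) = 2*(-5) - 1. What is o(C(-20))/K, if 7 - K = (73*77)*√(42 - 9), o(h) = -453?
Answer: 453/148950872 + 363759*√33/148950872 ≈ 0.014032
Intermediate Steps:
C(H) = -11 (C(H) = -10 - 1 = -11)
K = 7 - 5621*√33 (K = 7 - 73*77*√(42 - 9) = 7 - 5621*√33 ≈ -32283.)
o(C(-20))/K = -453/(7 - 5621*√33)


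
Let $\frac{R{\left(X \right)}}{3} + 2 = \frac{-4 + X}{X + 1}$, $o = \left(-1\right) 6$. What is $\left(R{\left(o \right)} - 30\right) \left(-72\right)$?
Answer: $2160$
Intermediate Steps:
$o = -6$
$R{\left(X \right)} = -6 + \frac{3 \left(-4 + X\right)}{1 + X}$ ($R{\left(X \right)} = -6 + 3 \frac{-4 + X}{X + 1} = -6 + 3 \frac{-4 + X}{1 + X} = -6 + \frac{3 \left(-4 + X\right)}{1 + X}$)
$\left(R{\left(o \right)} - 30\right) \left(-72\right) = \left(\frac{3 \left(-6 - -6\right)}{1 - 6} - 30\right) \left(-72\right) = \left(\frac{3 \left(-6 + 6\right)}{-5} - 30\right) \left(-72\right) = \left(3 \left(- \frac{1}{5}\right) 0 - 30\right) \left(-72\right) = \left(0 - 30\right) \left(-72\right) = \left(-30\right) \left(-72\right) = 2160$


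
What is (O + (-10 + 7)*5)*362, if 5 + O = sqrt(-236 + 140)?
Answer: -7240 + 1448*I*sqrt(6) ≈ -7240.0 + 3546.9*I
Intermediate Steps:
O = -5 + 4*I*sqrt(6) (O = -5 + sqrt(-236 + 140) = -5 + sqrt(-96) = -5 + 4*I*sqrt(6) ≈ -5.0 + 9.798*I)
(O + (-10 + 7)*5)*362 = ((-5 + 4*I*sqrt(6)) + (-10 + 7)*5)*362 = ((-5 + 4*I*sqrt(6)) - 3*5)*362 = ((-5 + 4*I*sqrt(6)) - 15)*362 = (-20 + 4*I*sqrt(6))*362 = -7240 + 1448*I*sqrt(6)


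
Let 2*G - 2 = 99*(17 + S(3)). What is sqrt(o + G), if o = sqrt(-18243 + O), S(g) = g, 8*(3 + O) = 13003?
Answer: sqrt(3964 + I*sqrt(265930))/2 ≈ 31.546 + 2.0434*I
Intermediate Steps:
O = 12979/8 (O = -3 + (1/8)*13003 = -3 + 13003/8 = 12979/8 ≈ 1622.4)
G = 991 (G = 1 + (99*(17 + 3))/2 = 1 + (99*20)/2 = 1 + (1/2)*1980 = 1 + 990 = 991)
o = I*sqrt(265930)/4 (o = sqrt(-18243 + 12979/8) = sqrt(-132965/8) = I*sqrt(265930)/4 ≈ 128.92*I)
sqrt(o + G) = sqrt(I*sqrt(265930)/4 + 991) = sqrt(991 + I*sqrt(265930)/4)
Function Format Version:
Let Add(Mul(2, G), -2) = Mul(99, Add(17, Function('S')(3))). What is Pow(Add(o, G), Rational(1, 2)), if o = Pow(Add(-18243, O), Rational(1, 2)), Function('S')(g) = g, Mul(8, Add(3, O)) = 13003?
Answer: Mul(Rational(1, 2), Pow(Add(3964, Mul(I, Pow(265930, Rational(1, 2)))), Rational(1, 2))) ≈ Add(31.546, Mul(2.0434, I))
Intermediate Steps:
O = Rational(12979, 8) (O = Add(-3, Mul(Rational(1, 8), 13003)) = Add(-3, Rational(13003, 8)) = Rational(12979, 8) ≈ 1622.4)
G = 991 (G = Add(1, Mul(Rational(1, 2), Mul(99, Add(17, 3)))) = Add(1, Mul(Rational(1, 2), Mul(99, 20))) = Add(1, Mul(Rational(1, 2), 1980)) = Add(1, 990) = 991)
o = Mul(Rational(1, 4), I, Pow(265930, Rational(1, 2))) (o = Pow(Add(-18243, Rational(12979, 8)), Rational(1, 2)) = Pow(Rational(-132965, 8), Rational(1, 2)) = Mul(Rational(1, 4), I, Pow(265930, Rational(1, 2))) ≈ Mul(128.92, I))
Pow(Add(o, G), Rational(1, 2)) = Pow(Add(Mul(Rational(1, 4), I, Pow(265930, Rational(1, 2))), 991), Rational(1, 2)) = Pow(Add(991, Mul(Rational(1, 4), I, Pow(265930, Rational(1, 2)))), Rational(1, 2))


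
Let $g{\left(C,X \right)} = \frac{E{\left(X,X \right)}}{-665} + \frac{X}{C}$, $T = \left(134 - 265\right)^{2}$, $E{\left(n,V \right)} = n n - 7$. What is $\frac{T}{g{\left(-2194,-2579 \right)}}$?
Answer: $- \frac{25038070610}{14591092361} \approx -1.716$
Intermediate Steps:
$E{\left(n,V \right)} = -7 + n^{2}$ ($E{\left(n,V \right)} = n^{2} - 7 = -7 + n^{2}$)
$T = 17161$ ($T = \left(-131\right)^{2} = 17161$)
$g{\left(C,X \right)} = \frac{1}{95} - \frac{X^{2}}{665} + \frac{X}{C}$ ($g{\left(C,X \right)} = \frac{-7 + X^{2}}{-665} + \frac{X}{C} = \left(-7 + X^{2}\right) \left(- \frac{1}{665}\right) + \frac{X}{C} = \left(\frac{1}{95} - \frac{X^{2}}{665}\right) + \frac{X}{C} = \frac{1}{95} - \frac{X^{2}}{665} + \frac{X}{C}$)
$\frac{T}{g{\left(-2194,-2579 \right)}} = \frac{17161}{\frac{1}{-2194} \left(-2579 + \frac{1}{665} \left(-2194\right) \left(7 - \left(-2579\right)^{2}\right)\right)} = \frac{17161}{\left(- \frac{1}{2194}\right) \left(-2579 + \frac{1}{665} \left(-2194\right) \left(7 - 6651241\right)\right)} = \frac{17161}{\left(- \frac{1}{2194}\right) \left(-2579 + \frac{1}{665} \left(-2194\right) \left(-6651234\right)\right)} = \frac{17161}{\left(- \frac{1}{2194}\right) \left(-2579 + \frac{14592807396}{665}\right)} = \frac{17161}{\left(- \frac{1}{2194}\right) \frac{14591092361}{665}} = \frac{17161}{- \frac{14591092361}{1459010}} = 17161 \left(- \frac{1459010}{14591092361}\right) = - \frac{25038070610}{14591092361}$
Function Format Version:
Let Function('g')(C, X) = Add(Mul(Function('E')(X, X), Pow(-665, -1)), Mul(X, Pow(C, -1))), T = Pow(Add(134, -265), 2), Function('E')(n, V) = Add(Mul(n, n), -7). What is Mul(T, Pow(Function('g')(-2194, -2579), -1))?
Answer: Rational(-25038070610, 14591092361) ≈ -1.7160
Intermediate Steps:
Function('E')(n, V) = Add(-7, Pow(n, 2)) (Function('E')(n, V) = Add(Pow(n, 2), -7) = Add(-7, Pow(n, 2)))
T = 17161 (T = Pow(-131, 2) = 17161)
Function('g')(C, X) = Add(Rational(1, 95), Mul(Rational(-1, 665), Pow(X, 2)), Mul(X, Pow(C, -1))) (Function('g')(C, X) = Add(Mul(Add(-7, Pow(X, 2)), Pow(-665, -1)), Mul(X, Pow(C, -1))) = Add(Mul(Add(-7, Pow(X, 2)), Rational(-1, 665)), Mul(X, Pow(C, -1))) = Add(Add(Rational(1, 95), Mul(Rational(-1, 665), Pow(X, 2))), Mul(X, Pow(C, -1))) = Add(Rational(1, 95), Mul(Rational(-1, 665), Pow(X, 2)), Mul(X, Pow(C, -1))))
Mul(T, Pow(Function('g')(-2194, -2579), -1)) = Mul(17161, Pow(Mul(Pow(-2194, -1), Add(-2579, Mul(Rational(1, 665), -2194, Add(7, Mul(-1, Pow(-2579, 2)))))), -1)) = Mul(17161, Pow(Mul(Rational(-1, 2194), Add(-2579, Mul(Rational(1, 665), -2194, Add(7, Mul(-1, 6651241))))), -1)) = Mul(17161, Pow(Mul(Rational(-1, 2194), Add(-2579, Mul(Rational(1, 665), -2194, Add(7, -6651241)))), -1)) = Mul(17161, Pow(Mul(Rational(-1, 2194), Add(-2579, Mul(Rational(1, 665), -2194, -6651234))), -1)) = Mul(17161, Pow(Mul(Rational(-1, 2194), Add(-2579, Rational(14592807396, 665))), -1)) = Mul(17161, Pow(Mul(Rational(-1, 2194), Rational(14591092361, 665)), -1)) = Mul(17161, Pow(Rational(-14591092361, 1459010), -1)) = Mul(17161, Rational(-1459010, 14591092361)) = Rational(-25038070610, 14591092361)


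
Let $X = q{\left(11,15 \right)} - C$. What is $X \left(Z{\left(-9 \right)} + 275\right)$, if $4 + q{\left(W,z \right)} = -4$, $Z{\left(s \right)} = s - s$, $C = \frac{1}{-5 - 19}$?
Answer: $- \frac{52525}{24} \approx -2188.5$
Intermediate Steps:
$C = - \frac{1}{24}$ ($C = \frac{1}{-24} = - \frac{1}{24} \approx -0.041667$)
$Z{\left(s \right)} = 0$
$q{\left(W,z \right)} = -8$ ($q{\left(W,z \right)} = -4 - 4 = -8$)
$X = - \frac{191}{24}$ ($X = -8 - - \frac{1}{24} = -8 + \frac{1}{24} = - \frac{191}{24} \approx -7.9583$)
$X \left(Z{\left(-9 \right)} + 275\right) = - \frac{191 \left(0 + 275\right)}{24} = \left(- \frac{191}{24}\right) 275 = - \frac{52525}{24}$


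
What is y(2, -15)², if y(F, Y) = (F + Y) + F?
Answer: 121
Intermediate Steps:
y(F, Y) = Y + 2*F
y(2, -15)² = (-15 + 2*2)² = (-15 + 4)² = (-11)² = 121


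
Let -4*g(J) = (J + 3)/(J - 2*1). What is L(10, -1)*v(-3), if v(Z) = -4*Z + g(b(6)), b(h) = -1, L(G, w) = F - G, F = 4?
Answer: -73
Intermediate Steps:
L(G, w) = 4 - G
g(J) = -(3 + J)/(4*(-2 + J)) (g(J) = -(J + 3)/(4*(J - 2*1)) = -(3 + J)/(4*(J - 2)) = -(3 + J)/(4*(-2 + J)))
v(Z) = ⅙ - 4*Z (v(Z) = -4*Z + (-3 - 1*(-1))/(4*(-2 - 1)) = -4*Z + (¼)*(-3 + 1)/(-3) = -4*Z + (¼)*(-⅓)*(-2) = -4*Z + ⅙ = ⅙ - 4*Z)
L(10, -1)*v(-3) = (4 - 1*10)*(⅙ - 4*(-3)) = (4 - 10)*(⅙ + 12) = -6*73/6 = -73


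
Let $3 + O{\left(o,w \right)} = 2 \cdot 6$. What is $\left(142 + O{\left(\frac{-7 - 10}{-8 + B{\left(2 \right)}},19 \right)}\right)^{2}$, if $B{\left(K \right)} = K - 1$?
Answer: $22801$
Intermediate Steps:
$B{\left(K \right)} = -1 + K$ ($B{\left(K \right)} = K - 1 = -1 + K$)
$O{\left(o,w \right)} = 9$ ($O{\left(o,w \right)} = -3 + 2 \cdot 6 = -3 + 12 = 9$)
$\left(142 + O{\left(\frac{-7 - 10}{-8 + B{\left(2 \right)}},19 \right)}\right)^{2} = \left(142 + 9\right)^{2} = 151^{2} = 22801$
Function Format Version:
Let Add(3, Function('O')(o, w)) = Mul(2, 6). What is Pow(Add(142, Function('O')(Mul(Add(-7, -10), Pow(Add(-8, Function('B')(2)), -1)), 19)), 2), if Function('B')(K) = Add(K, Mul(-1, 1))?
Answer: 22801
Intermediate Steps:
Function('B')(K) = Add(-1, K) (Function('B')(K) = Add(K, -1) = Add(-1, K))
Function('O')(o, w) = 9 (Function('O')(o, w) = Add(-3, Mul(2, 6)) = Add(-3, 12) = 9)
Pow(Add(142, Function('O')(Mul(Add(-7, -10), Pow(Add(-8, Function('B')(2)), -1)), 19)), 2) = Pow(Add(142, 9), 2) = Pow(151, 2) = 22801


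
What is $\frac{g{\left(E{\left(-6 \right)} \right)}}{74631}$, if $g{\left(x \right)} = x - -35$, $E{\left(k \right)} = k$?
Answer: $\frac{29}{74631} \approx 0.00038858$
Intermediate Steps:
$g{\left(x \right)} = 35 + x$ ($g{\left(x \right)} = x + 35 = 35 + x$)
$\frac{g{\left(E{\left(-6 \right)} \right)}}{74631} = \frac{35 - 6}{74631} = 29 \cdot \frac{1}{74631} = \frac{29}{74631}$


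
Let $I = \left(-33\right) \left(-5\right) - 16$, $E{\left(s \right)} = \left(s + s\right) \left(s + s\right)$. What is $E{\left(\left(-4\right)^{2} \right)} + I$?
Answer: $1173$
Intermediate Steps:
$E{\left(s \right)} = 4 s^{2}$ ($E{\left(s \right)} = 2 s 2 s = 4 s^{2}$)
$I = 149$ ($I = 165 - 16 = 149$)
$E{\left(\left(-4\right)^{2} \right)} + I = 4 \left(\left(-4\right)^{2}\right)^{2} + 149 = 4 \cdot 16^{2} + 149 = 4 \cdot 256 + 149 = 1024 + 149 = 1173$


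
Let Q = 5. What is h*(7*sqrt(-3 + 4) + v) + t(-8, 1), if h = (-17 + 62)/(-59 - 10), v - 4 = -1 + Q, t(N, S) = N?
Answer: -409/23 ≈ -17.783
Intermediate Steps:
v = 8 (v = 4 + (-1 + 5) = 4 + 4 = 8)
h = -15/23 (h = 45/(-69) = 45*(-1/69) = -15/23 ≈ -0.65217)
h*(7*sqrt(-3 + 4) + v) + t(-8, 1) = -15*(7*sqrt(-3 + 4) + 8)/23 - 8 = -15*(7*sqrt(1) + 8)/23 - 8 = -15*(7*1 + 8)/23 - 8 = -15*(7 + 8)/23 - 8 = -15/23*15 - 8 = -225/23 - 8 = -409/23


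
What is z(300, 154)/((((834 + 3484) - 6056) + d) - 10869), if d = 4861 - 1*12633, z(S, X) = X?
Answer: -154/20379 ≈ -0.0075568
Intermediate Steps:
d = -7772 (d = 4861 - 12633 = -7772)
z(300, 154)/((((834 + 3484) - 6056) + d) - 10869) = 154/((((834 + 3484) - 6056) - 7772) - 10869) = 154/(((4318 - 6056) - 7772) - 10869) = 154/((-1738 - 7772) - 10869) = 154/(-9510 - 10869) = 154/(-20379) = 154*(-1/20379) = -154/20379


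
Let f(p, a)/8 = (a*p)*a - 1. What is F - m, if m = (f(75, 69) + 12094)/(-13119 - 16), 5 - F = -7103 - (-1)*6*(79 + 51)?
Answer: 85986966/13135 ≈ 6546.4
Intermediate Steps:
f(p, a) = -8 + 8*p*a² (f(p, a) = 8*((a*p)*a - 1) = 8*(p*a² - 1) = 8*(-1 + p*a²) = -8 + 8*p*a²)
F = 6328 (F = 5 - (-7103 - (-1)*6*(79 + 51)) = 5 - (-7103 - (-1)*6*130) = 5 - (-7103 - (-1)*780) = 5 - (-7103 - 1*(-780)) = 5 - (-7103 + 780) = 5 - 1*(-6323) = 5 + 6323 = 6328)
m = -2868686/13135 (m = ((-8 + 8*75*69²) + 12094)/(-13119 - 16) = ((-8 + 8*75*4761) + 12094)/(-13135) = ((-8 + 2856600) + 12094)*(-1/13135) = (2856592 + 12094)*(-1/13135) = 2868686*(-1/13135) = -2868686/13135 ≈ -218.40)
F - m = 6328 - 1*(-2868686/13135) = 6328 + 2868686/13135 = 85986966/13135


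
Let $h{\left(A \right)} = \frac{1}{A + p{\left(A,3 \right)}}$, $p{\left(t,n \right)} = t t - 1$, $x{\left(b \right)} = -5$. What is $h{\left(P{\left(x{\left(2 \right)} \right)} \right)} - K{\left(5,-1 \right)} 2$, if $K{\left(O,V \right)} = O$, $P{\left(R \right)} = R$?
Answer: $- \frac{10}{19} \approx -0.52632$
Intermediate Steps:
$p{\left(t,n \right)} = -1 + t^{2}$ ($p{\left(t,n \right)} = t^{2} - 1 = -1 + t^{2}$)
$h{\left(A \right)} = \frac{1}{-1 + A + A^{2}}$ ($h{\left(A \right)} = \frac{1}{A + \left(-1 + A^{2}\right)} = \frac{1}{-1 + A + A^{2}}$)
$h{\left(P{\left(x{\left(2 \right)} \right)} \right)} - K{\left(5,-1 \right)} 2 = \frac{\left(-1\right) 5 \cdot 2}{-1 - 5 + \left(-5\right)^{2}} = \frac{\left(-5\right) 2}{-1 - 5 + 25} = \frac{1}{19} \left(-10\right) = - \frac{10}{19}$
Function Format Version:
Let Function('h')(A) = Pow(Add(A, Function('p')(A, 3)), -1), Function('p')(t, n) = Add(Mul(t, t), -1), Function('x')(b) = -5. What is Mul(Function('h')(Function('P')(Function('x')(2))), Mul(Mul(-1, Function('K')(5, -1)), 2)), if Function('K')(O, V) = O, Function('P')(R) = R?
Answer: Rational(-10, 19) ≈ -0.52632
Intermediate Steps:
Function('p')(t, n) = Add(-1, Pow(t, 2)) (Function('p')(t, n) = Add(Pow(t, 2), -1) = Add(-1, Pow(t, 2)))
Function('h')(A) = Pow(Add(-1, A, Pow(A, 2)), -1) (Function('h')(A) = Pow(Add(A, Add(-1, Pow(A, 2))), -1) = Pow(Add(-1, A, Pow(A, 2)), -1))
Mul(Function('h')(Function('P')(Function('x')(2))), Mul(Mul(-1, Function('K')(5, -1)), 2)) = Mul(Pow(Add(-1, -5, Pow(-5, 2)), -1), Mul(Mul(-1, 5), 2)) = Mul(Pow(Add(-1, -5, 25), -1), Mul(-5, 2)) = Mul(Pow(19, -1), -10) = Mul(Rational(1, 19), -10) = Rational(-10, 19)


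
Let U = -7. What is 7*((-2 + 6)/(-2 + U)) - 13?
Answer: -145/9 ≈ -16.111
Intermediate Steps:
7*((-2 + 6)/(-2 + U)) - 13 = 7*((-2 + 6)/(-2 - 7)) - 13 = 7*(4/(-9)) - 13 = 7*(4*(-⅑)) - 13 = 7*(-4/9) - 13 = -28/9 - 13 = -145/9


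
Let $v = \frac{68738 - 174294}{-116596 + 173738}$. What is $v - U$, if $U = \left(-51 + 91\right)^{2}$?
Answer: $- \frac{45766378}{28571} \approx -1601.8$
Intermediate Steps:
$U = 1600$ ($U = 40^{2} = 1600$)
$v = - \frac{52778}{28571}$ ($v = - \frac{105556}{57142} = \left(-105556\right) \frac{1}{57142} = - \frac{52778}{28571} \approx -1.8473$)
$v - U = - \frac{52778}{28571} - 1600 = - \frac{45766378}{28571}$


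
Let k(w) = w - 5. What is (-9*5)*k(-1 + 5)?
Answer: 45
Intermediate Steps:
k(w) = -5 + w
(-9*5)*k(-1 + 5) = (-9*5)*(-5 + (-1 + 5)) = -45*(-5 + 4) = -45*(-1) = 45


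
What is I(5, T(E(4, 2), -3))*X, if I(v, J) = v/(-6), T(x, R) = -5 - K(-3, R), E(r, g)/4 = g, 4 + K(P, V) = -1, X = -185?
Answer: 925/6 ≈ 154.17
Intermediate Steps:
K(P, V) = -5 (K(P, V) = -4 - 1 = -5)
E(r, g) = 4*g
T(x, R) = 0 (T(x, R) = -5 - 1*(-5) = -5 + 5 = 0)
I(v, J) = -v/6 (I(v, J) = v*(-⅙) = -v/6)
I(5, T(E(4, 2), -3))*X = -⅙*5*(-185) = -⅚*(-185) = 925/6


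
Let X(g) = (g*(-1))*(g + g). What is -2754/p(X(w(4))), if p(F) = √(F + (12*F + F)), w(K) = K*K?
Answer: 1377*I*√7/112 ≈ 32.529*I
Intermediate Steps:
w(K) = K²
X(g) = -2*g² (X(g) = (-g)*(2*g) = -2*g²)
p(F) = √14*√F (p(F) = √(F + 13*F) = √(14*F) = √14*√F)
-2754/p(X(w(4))) = -2754*(-I*√7/224) = -(-1377)*I*√7/112 = 1377*I*√7/112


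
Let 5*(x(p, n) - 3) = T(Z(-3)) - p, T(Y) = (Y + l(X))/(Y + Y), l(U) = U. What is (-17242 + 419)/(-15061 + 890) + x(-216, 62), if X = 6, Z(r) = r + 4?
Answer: 6814429/141710 ≈ 48.087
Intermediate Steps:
Z(r) = 4 + r
T(Y) = (6 + Y)/(2*Y) (T(Y) = (Y + 6)/(Y + Y) = (6 + Y)/((2*Y)) = (6 + Y)*(1/(2*Y)) = (6 + Y)/(2*Y))
x(p, n) = 37/10 - p/5 (x(p, n) = 3 + ((6 + (4 - 3))/(2*(4 - 3)) - p)/5 = 3 + ((½)*(6 + 1)/1 - p)/5 = 3 + ((½)*1*7 - p)/5 = 3 + (7/2 - p)/5 = 3 + (7/10 - p/5) = 37/10 - p/5)
(-17242 + 419)/(-15061 + 890) + x(-216, 62) = (-17242 + 419)/(-15061 + 890) + (37/10 - ⅕*(-216)) = -16823/(-14171) + (37/10 + 216/5) = -16823*(-1/14171) + 469/10 = 16823/14171 + 469/10 = 6814429/141710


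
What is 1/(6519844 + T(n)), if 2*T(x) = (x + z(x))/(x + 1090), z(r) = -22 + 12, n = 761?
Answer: 3702/24136463239 ≈ 1.5338e-7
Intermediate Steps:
z(r) = -10
T(x) = (-10 + x)/(2*(1090 + x)) (T(x) = ((x - 10)/(x + 1090))/2 = ((-10 + x)/(1090 + x))/2 = (-10 + x)/(2*(1090 + x)))
1/(6519844 + T(n)) = 1/(6519844 + (-10 + 761)/(2*(1090 + 761))) = 1/(6519844 + (½)*751/1851) = 1/(6519844 + (½)*(1/1851)*751) = 1/(6519844 + 751/3702) = 1/(24136463239/3702) = 3702/24136463239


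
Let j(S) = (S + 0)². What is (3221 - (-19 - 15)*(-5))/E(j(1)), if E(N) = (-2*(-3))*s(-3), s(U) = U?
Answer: -339/2 ≈ -169.50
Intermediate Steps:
j(S) = S²
E(N) = -18 (E(N) = -2*(-3)*(-3) = 6*(-3) = -18)
(3221 - (-19 - 15)*(-5))/E(j(1)) = (3221 - (-19 - 15)*(-5))/(-18) = (3221 - (-34)*(-5))*(-1/18) = (3221 - 1*170)*(-1/18) = (3221 - 170)*(-1/18) = 3051*(-1/18) = -339/2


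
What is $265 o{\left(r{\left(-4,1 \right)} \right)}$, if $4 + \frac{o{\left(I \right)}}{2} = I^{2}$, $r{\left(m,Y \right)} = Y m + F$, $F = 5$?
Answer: $-1590$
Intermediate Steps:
$r{\left(m,Y \right)} = 5 + Y m$ ($r{\left(m,Y \right)} = Y m + 5 = 5 + Y m$)
$o{\left(I \right)} = -8 + 2 I^{2}$
$265 o{\left(r{\left(-4,1 \right)} \right)} = 265 \left(-8 + 2 \left(5 + 1 \left(-4\right)\right)^{2}\right) = 265 \left(-8 + 2 \left(5 - 4\right)^{2}\right) = 265 \left(-8 + 2 \cdot 1^{2}\right) = 265 \left(-8 + 2 \cdot 1\right) = 265 \left(-8 + 2\right) = 265 \left(-6\right) = -1590$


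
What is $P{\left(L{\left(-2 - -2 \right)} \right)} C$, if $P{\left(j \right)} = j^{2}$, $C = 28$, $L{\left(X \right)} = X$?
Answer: $0$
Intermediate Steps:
$P{\left(L{\left(-2 - -2 \right)} \right)} C = \left(-2 - -2\right)^{2} \cdot 28 = \left(-2 + 2\right)^{2} \cdot 28 = 0^{2} \cdot 28 = 0 \cdot 28 = 0$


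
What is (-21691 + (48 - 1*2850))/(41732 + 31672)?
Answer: -24493/73404 ≈ -0.33367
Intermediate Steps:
(-21691 + (48 - 1*2850))/(41732 + 31672) = (-21691 + (48 - 2850))/73404 = (-21691 - 2802)*(1/73404) = -24493*1/73404 = -24493/73404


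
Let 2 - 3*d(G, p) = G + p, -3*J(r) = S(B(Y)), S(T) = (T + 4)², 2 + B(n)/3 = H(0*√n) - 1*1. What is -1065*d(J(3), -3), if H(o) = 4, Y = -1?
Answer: -22720/3 ≈ -7573.3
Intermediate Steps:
B(n) = 3 (B(n) = -6 + 3*(4 - 1*1) = -6 + 3*(4 - 1) = -6 + 3*3 = -6 + 9 = 3)
S(T) = (4 + T)²
J(r) = -49/3 (J(r) = -(4 + 3)²/3 = -⅓*7² = -⅓*49 = -49/3)
d(G, p) = ⅔ - G/3 - p/3 (d(G, p) = ⅔ - (G + p)/3 = ⅔ + (-G/3 - p/3) = ⅔ - G/3 - p/3)
-1065*d(J(3), -3) = -1065*(⅔ - ⅓*(-49/3) - ⅓*(-3)) = -1065*(⅔ + 49/9 + 1) = -1065*64/9 = -22720/3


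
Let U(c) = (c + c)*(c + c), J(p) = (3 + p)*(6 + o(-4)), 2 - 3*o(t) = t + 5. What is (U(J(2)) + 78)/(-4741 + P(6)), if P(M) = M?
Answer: -36802/42615 ≈ -0.86359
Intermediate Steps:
o(t) = -1 - t/3 (o(t) = 2/3 - (t + 5)/3 = 2/3 - (5 + t)/3 = 2/3 + (-5/3 - t/3) = -1 - t/3)
J(p) = 19 + 19*p/3 (J(p) = (3 + p)*(6 + (-1 - 1/3*(-4))) = (3 + p)*(6 + (-1 + 4/3)) = (3 + p)*(6 + 1/3) = (3 + p)*(19/3) = 19 + 19*p/3)
U(c) = 4*c**2 (U(c) = (2*c)*(2*c) = 4*c**2)
(U(J(2)) + 78)/(-4741 + P(6)) = (4*(19 + (19/3)*2)**2 + 78)/(-4741 + 6) = (4*(19 + 38/3)**2 + 78)/(-4735) = (4*(95/3)**2 + 78)*(-1/4735) = (4*(9025/9) + 78)*(-1/4735) = (36100/9 + 78)*(-1/4735) = (36802/9)*(-1/4735) = -36802/42615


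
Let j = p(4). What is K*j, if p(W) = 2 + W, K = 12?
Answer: 72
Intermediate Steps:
j = 6 (j = 2 + 4 = 6)
K*j = 12*6 = 72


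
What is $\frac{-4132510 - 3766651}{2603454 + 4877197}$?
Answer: $- \frac{7899161}{7480651} \approx -1.0559$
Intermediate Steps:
$\frac{-4132510 - 3766651}{2603454 + 4877197} = \frac{-4132510 - 3766651}{7480651} = \left(-7899161\right) \frac{1}{7480651} = - \frac{7899161}{7480651}$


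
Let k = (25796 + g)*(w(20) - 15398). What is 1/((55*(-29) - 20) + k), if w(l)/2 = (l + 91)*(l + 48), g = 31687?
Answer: -1/17361481 ≈ -5.7599e-8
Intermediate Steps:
w(l) = 2*(48 + l)*(91 + l) (w(l) = 2*((l + 91)*(l + 48)) = 2*((91 + l)*(48 + l)) = 2*((48 + l)*(91 + l)) = 2*(48 + l)*(91 + l))
k = -17359866 (k = (25796 + 31687)*((8736 + 2*20**2 + 278*20) - 15398) = 57483*((8736 + 2*400 + 5560) - 15398) = 57483*((8736 + 800 + 5560) - 15398) = 57483*(15096 - 15398) = 57483*(-302) = -17359866)
1/((55*(-29) - 20) + k) = 1/((55*(-29) - 20) - 17359866) = 1/((-1595 - 20) - 17359866) = 1/(-1615 - 17359866) = 1/(-17361481) = -1/17361481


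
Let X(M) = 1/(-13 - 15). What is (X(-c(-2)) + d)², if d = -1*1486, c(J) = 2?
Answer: 1731308881/784 ≈ 2.2083e+6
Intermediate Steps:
X(M) = -1/28 (X(M) = 1/(-28) = -1/28)
d = -1486
(X(-c(-2)) + d)² = (-1/28 - 1486)² = (-41609/28)² = 1731308881/784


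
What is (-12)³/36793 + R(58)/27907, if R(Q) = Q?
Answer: -46089302/1026782251 ≈ -0.044887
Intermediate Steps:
(-12)³/36793 + R(58)/27907 = (-12)³/36793 + 58/27907 = -1728*1/36793 + 58*(1/27907) = -1728/36793 + 58/27907 = -46089302/1026782251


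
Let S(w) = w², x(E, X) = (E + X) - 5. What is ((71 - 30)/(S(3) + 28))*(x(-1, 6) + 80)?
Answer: 3280/37 ≈ 88.649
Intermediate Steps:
x(E, X) = -5 + E + X
((71 - 30)/(S(3) + 28))*(x(-1, 6) + 80) = ((71 - 30)/(3² + 28))*((-5 - 1 + 6) + 80) = (41/(9 + 28))*(0 + 80) = (41/37)*80 = 3280/37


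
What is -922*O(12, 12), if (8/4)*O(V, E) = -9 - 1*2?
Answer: 5071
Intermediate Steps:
O(V, E) = -11/2 (O(V, E) = (-9 - 1*2)/2 = (-9 - 2)/2 = (1/2)*(-11) = -11/2)
-922*O(12, 12) = -922*(-11/2) = 5071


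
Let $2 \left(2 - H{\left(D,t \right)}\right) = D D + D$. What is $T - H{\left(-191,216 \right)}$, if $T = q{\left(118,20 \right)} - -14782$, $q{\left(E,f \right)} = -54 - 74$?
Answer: $32797$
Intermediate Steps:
$q{\left(E,f \right)} = -128$ ($q{\left(E,f \right)} = -54 - 74 = -128$)
$H{\left(D,t \right)} = 2 - \frac{D}{2} - \frac{D^{2}}{2}$ ($H{\left(D,t \right)} = 2 - \frac{D D + D}{2} = 2 - \frac{D^{2} + D}{2} = 2 - \frac{D + D^{2}}{2} = 2 - \left(\frac{D}{2} + \frac{D^{2}}{2}\right) = 2 - \frac{D}{2} - \frac{D^{2}}{2}$)
$T = 14654$ ($T = -128 - -14782 = -128 + 14782 = 14654$)
$T - H{\left(-191,216 \right)} = 14654 - \left(2 - - \frac{191}{2} - \frac{\left(-191\right)^{2}}{2}\right) = 14654 - \left(2 + \frac{191}{2} - \frac{36481}{2}\right) = 14654 - -18143 = 14654 + 18143 = 32797$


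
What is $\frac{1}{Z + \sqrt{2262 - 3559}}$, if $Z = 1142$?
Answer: $\frac{1142}{1305461} - \frac{i \sqrt{1297}}{1305461} \approx 0.00087479 - 2.7587 \cdot 10^{-5} i$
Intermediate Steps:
$\frac{1}{Z + \sqrt{2262 - 3559}} = \frac{1}{1142 + \sqrt{2262 - 3559}} = \frac{1}{1142 + \sqrt{-1297}} = \frac{1}{1142 + i \sqrt{1297}}$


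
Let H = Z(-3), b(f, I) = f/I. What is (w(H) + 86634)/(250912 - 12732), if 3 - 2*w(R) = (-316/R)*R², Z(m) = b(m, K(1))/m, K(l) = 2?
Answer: 173429/476360 ≈ 0.36407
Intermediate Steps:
Z(m) = ½ (Z(m) = (m/2)/m = ½)
H = ½ ≈ 0.50000
w(R) = 3/2 + 158*R (w(R) = 3/2 - (-316/R)*R²/2 = 3/2 - (-158)*R = 3/2 + 158*R)
(w(H) + 86634)/(250912 - 12732) = ((3/2 + 158*(½)) + 86634)/(250912 - 12732) = ((3/2 + 79) + 86634)/238180 = (161/2 + 86634)*(1/238180) = (173429/2)*(1/238180) = 173429/476360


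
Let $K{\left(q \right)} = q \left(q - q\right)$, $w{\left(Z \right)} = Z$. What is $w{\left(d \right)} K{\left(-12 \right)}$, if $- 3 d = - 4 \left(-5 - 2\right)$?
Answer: $0$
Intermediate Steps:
$d = - \frac{28}{3}$ ($d = - \frac{\left(-4\right) \left(-5 - 2\right)}{3} = - \frac{\left(-4\right) \left(-7\right)}{3} = \left(- \frac{1}{3}\right) 28 = - \frac{28}{3} \approx -9.3333$)
$K{\left(q \right)} = 0$ ($K{\left(q \right)} = q 0 = 0$)
$w{\left(d \right)} K{\left(-12 \right)} = \left(- \frac{28}{3}\right) 0 = 0$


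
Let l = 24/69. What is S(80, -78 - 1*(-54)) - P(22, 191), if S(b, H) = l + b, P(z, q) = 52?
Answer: 652/23 ≈ 28.348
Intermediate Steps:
l = 8/23 (l = 24*(1/69) = 8/23 ≈ 0.34783)
S(b, H) = 8/23 + b
S(80, -78 - 1*(-54)) - P(22, 191) = (8/23 + 80) - 1*52 = 1848/23 - 52 = 652/23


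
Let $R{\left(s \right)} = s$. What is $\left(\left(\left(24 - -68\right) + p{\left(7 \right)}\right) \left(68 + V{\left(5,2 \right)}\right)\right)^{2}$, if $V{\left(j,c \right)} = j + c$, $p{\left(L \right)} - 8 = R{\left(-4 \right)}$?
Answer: $51840000$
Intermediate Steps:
$p{\left(L \right)} = 4$ ($p{\left(L \right)} = 8 - 4 = 4$)
$V{\left(j,c \right)} = c + j$
$\left(\left(\left(24 - -68\right) + p{\left(7 \right)}\right) \left(68 + V{\left(5,2 \right)}\right)\right)^{2} = \left(\left(\left(24 - -68\right) + 4\right) \left(68 + \left(2 + 5\right)\right)\right)^{2} = \left(\left(\left(24 + 68\right) + 4\right) \left(68 + 7\right)\right)^{2} = \left(\left(92 + 4\right) 75\right)^{2} = \left(96 \cdot 75\right)^{2} = 7200^{2} = 51840000$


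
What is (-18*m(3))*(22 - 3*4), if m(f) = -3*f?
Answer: 1620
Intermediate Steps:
(-18*m(3))*(22 - 3*4) = (-(-54)*3)*(22 - 3*4) = (-18*(-9))*(22 - 1*12) = 162*(22 - 12) = 162*10 = 1620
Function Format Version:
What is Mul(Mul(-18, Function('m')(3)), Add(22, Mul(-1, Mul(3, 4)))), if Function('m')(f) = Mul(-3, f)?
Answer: 1620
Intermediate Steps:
Mul(Mul(-18, Function('m')(3)), Add(22, Mul(-1, Mul(3, 4)))) = Mul(Mul(-18, Mul(-3, 3)), Add(22, Mul(-1, Mul(3, 4)))) = Mul(Mul(-18, -9), Add(22, Mul(-1, 12))) = Mul(162, Add(22, -12)) = Mul(162, 10) = 1620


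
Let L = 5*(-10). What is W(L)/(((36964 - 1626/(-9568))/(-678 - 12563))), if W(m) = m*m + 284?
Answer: -176352324096/176836589 ≈ -997.26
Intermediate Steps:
L = -50
W(m) = 284 + m² (W(m) = m² + 284 = 284 + m²)
W(L)/(((36964 - 1626/(-9568))/(-678 - 12563))) = (284 + (-50)²)/(((36964 - 1626/(-9568))/(-678 - 12563))) = (284 + 2500)/(((36964 - 1626*(-1/9568))/(-13241))) = 2784/(((36964 + 813/4784)*(-1/13241))) = 2784/(((176836589/4784)*(-1/13241))) = 2784/(-176836589/63344944) = 2784*(-63344944/176836589) = -176352324096/176836589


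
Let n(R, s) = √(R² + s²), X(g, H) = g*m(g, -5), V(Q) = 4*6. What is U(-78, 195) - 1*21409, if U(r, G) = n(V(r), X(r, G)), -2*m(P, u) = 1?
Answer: -21409 + 3*√233 ≈ -21363.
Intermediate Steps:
V(Q) = 24
m(P, u) = -½ (m(P, u) = -½*1 = -½)
X(g, H) = -g/2 (X(g, H) = g*(-½) = -g/2)
U(r, G) = √(576 + r²/4) (U(r, G) = √(24² + (-r/2)²) = √(576 + r²/4))
U(-78, 195) - 1*21409 = √(2304 + (-78)²)/2 - 1*21409 = √(2304 + 6084)/2 - 21409 = √8388/2 - 21409 = (6*√233)/2 - 21409 = 3*√233 - 21409 = -21409 + 3*√233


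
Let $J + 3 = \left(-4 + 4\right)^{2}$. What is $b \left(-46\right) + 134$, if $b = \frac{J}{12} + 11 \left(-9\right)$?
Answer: $\frac{9399}{2} \approx 4699.5$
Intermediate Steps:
$J = -3$ ($J = -3 + \left(-4 + 4\right)^{2} = -3 + 0^{2} = -3 + 0 = -3$)
$b = - \frac{397}{4}$ ($b = - \frac{3}{12} + 11 \left(-9\right) = \left(-3\right) \frac{1}{12} - 99 = - \frac{1}{4} - 99 = - \frac{397}{4} \approx -99.25$)
$b \left(-46\right) + 134 = \left(- \frac{397}{4}\right) \left(-46\right) + 134 = \frac{9131}{2} + 134 = \frac{9399}{2}$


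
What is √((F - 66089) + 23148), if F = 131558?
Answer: √88617 ≈ 297.69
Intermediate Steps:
√((F - 66089) + 23148) = √((131558 - 66089) + 23148) = √(65469 + 23148) = √88617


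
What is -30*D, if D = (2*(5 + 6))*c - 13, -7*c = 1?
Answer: 3390/7 ≈ 484.29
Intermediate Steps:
c = -⅐ (c = -⅐*1 = -⅐ ≈ -0.14286)
D = -113/7 (D = (2*(5 + 6))*(-⅐) - 13 = (2*11)*(-⅐) - 13 = 22*(-⅐) - 13 = -22/7 - 13 = -113/7 ≈ -16.143)
-30*D = -30*(-113/7) = 3390/7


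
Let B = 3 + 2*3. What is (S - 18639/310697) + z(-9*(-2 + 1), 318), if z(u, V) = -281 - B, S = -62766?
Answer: -19591328671/310697 ≈ -63056.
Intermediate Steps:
B = 9 (B = 3 + 6 = 9)
z(u, V) = -290 (z(u, V) = -281 - 1*9 = -281 - 9 = -290)
(S - 18639/310697) + z(-9*(-2 + 1), 318) = (-62766 - 18639/310697) - 290 = -19501226541/310697 - 290 = -19591328671/310697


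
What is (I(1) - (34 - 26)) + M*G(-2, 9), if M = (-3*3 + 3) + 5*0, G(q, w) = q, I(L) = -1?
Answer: 3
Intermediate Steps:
M = -6 (M = (-9 + 3) + 0 = -6 + 0 = -6)
(I(1) - (34 - 26)) + M*G(-2, 9) = (-1 - (34 - 26)) - 6*(-2) = (-1 - 1*8) + 12 = (-1 - 8) + 12 = -9 + 12 = 3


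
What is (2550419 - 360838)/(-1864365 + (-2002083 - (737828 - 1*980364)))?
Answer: -2189581/3623912 ≈ -0.60420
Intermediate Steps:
(2550419 - 360838)/(-1864365 + (-2002083 - (737828 - 1*980364))) = 2189581/(-1864365 + (-2002083 - (737828 - 980364))) = 2189581/(-1864365 + (-2002083 - 1*(-242536))) = 2189581/(-1864365 + (-2002083 + 242536)) = 2189581/(-1864365 - 1759547) = 2189581/(-3623912) = 2189581*(-1/3623912) = -2189581/3623912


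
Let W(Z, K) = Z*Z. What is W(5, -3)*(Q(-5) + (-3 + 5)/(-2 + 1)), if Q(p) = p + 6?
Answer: -25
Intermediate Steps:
W(Z, K) = Z²
Q(p) = 6 + p
W(5, -3)*(Q(-5) + (-3 + 5)/(-2 + 1)) = 5²*((6 - 5) + (-3 + 5)/(-2 + 1)) = 25*(1 + 2/(-1)) = 25*(1 + 2*(-1)) = 25*(1 - 2) = 25*(-1) = -25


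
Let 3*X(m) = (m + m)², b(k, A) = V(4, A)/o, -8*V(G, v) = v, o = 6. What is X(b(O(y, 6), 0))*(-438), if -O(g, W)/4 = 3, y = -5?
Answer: 0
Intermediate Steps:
O(g, W) = -12 (O(g, W) = -4*3 = -12)
V(G, v) = -v/8
b(k, A) = -A/48 (b(k, A) = -A/8/6 = -A/8*(⅙) = -A/48)
X(m) = 4*m²/3 (X(m) = (m + m)²/3 = (2*m)²/3 = (4*m²)/3 = 4*m²/3)
X(b(O(y, 6), 0))*(-438) = (4*(-1/48*0)²/3)*(-438) = ((4/3)*0²)*(-438) = ((4/3)*0)*(-438) = 0*(-438) = 0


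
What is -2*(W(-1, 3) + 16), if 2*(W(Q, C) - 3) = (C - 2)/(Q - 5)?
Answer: -227/6 ≈ -37.833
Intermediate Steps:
W(Q, C) = 3 + (-2 + C)/(2*(-5 + Q)) (W(Q, C) = 3 + ((C - 2)/(Q - 5))/2 = 3 + ((-2 + C)/(-5 + Q))/2 = 3 + (-2 + C)/(2*(-5 + Q)))
-2*(W(-1, 3) + 16) = -2*((-32 + 3 + 6*(-1))/(2*(-5 - 1)) + 16) = -2*((½)*(-32 + 3 - 6)/(-6) + 16) = -2*((½)*(-⅙)*(-35) + 16) = -2*(35/12 + 16) = -2*227/12 = -227/6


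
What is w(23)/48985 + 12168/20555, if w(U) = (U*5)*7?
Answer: 122519251/201377335 ≈ 0.60841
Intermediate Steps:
w(U) = 35*U (w(U) = (5*U)*7 = 35*U)
w(23)/48985 + 12168/20555 = (35*23)/48985 + 12168/20555 = 805*(1/48985) + 12168*(1/20555) = 161/9797 + 12168/20555 = 122519251/201377335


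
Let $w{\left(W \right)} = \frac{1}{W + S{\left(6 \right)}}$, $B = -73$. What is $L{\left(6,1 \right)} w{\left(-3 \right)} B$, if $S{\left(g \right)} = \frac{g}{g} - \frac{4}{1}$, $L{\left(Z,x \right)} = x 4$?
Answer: $\frac{146}{3} \approx 48.667$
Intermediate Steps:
$L{\left(Z,x \right)} = 4 x$
$S{\left(g \right)} = -3$ ($S{\left(g \right)} = 1 - 4 = -3$)
$w{\left(W \right)} = \frac{1}{-3 + W}$ ($w{\left(W \right)} = \frac{1}{W - 3} = \frac{1}{-3 + W}$)
$L{\left(6,1 \right)} w{\left(-3 \right)} B = \frac{4 \cdot 1}{-3 - 3} \left(-73\right) = \frac{4}{-6} \left(-73\right) = 4 \left(- \frac{1}{6}\right) \left(-73\right) = \left(- \frac{2}{3}\right) \left(-73\right) = \frac{146}{3}$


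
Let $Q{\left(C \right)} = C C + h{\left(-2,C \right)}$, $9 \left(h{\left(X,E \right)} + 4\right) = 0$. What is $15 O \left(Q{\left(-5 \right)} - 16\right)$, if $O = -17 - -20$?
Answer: $225$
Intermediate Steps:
$h{\left(X,E \right)} = -4$ ($h{\left(X,E \right)} = -4 + \frac{1}{9} \cdot 0 = -4 + 0 = -4$)
$O = 3$ ($O = -17 + 20 = 3$)
$Q{\left(C \right)} = -4 + C^{2}$ ($Q{\left(C \right)} = C C - 4 = C^{2} - 4 = -4 + C^{2}$)
$15 O \left(Q{\left(-5 \right)} - 16\right) = 15 \cdot 3 \left(\left(-4 + \left(-5\right)^{2}\right) - 16\right) = 15 \cdot 3 \left(\left(-4 + 25\right) - 16\right) = 15 \cdot 3 \left(21 - 16\right) = 15 \cdot 3 \cdot 5 = 15 \cdot 15 = 225$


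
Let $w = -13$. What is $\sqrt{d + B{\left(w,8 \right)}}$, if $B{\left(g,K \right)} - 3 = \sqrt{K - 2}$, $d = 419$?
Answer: $\sqrt{422 + \sqrt{6}} \approx 20.602$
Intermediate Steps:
$B{\left(g,K \right)} = 3 + \sqrt{-2 + K}$ ($B{\left(g,K \right)} = 3 + \sqrt{K - 2} = 3 + \sqrt{-2 + K}$)
$\sqrt{d + B{\left(w,8 \right)}} = \sqrt{419 + \left(3 + \sqrt{-2 + 8}\right)} = \sqrt{419 + \left(3 + \sqrt{6}\right)} = \sqrt{422 + \sqrt{6}}$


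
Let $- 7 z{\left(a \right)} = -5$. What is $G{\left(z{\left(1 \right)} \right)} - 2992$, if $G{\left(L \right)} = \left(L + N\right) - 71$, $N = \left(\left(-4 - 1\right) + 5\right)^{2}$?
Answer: $- \frac{21436}{7} \approx -3062.3$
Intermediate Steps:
$z{\left(a \right)} = \frac{5}{7}$ ($z{\left(a \right)} = \left(- \frac{1}{7}\right) \left(-5\right) = \frac{5}{7}$)
$N = 0$ ($N = \left(-5 + 5\right)^{2} = 0^{2} = 0$)
$G{\left(L \right)} = -71 + L$ ($G{\left(L \right)} = \left(L + 0\right) - 71 = L - 71 = -71 + L$)
$G{\left(z{\left(1 \right)} \right)} - 2992 = \left(-71 + \frac{5}{7}\right) - 2992 = - \frac{492}{7} - 2992 = - \frac{21436}{7}$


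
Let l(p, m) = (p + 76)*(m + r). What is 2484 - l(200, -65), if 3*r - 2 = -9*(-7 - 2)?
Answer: 12788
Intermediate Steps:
r = 83/3 (r = ⅔ + (-9*(-7 - 2))/3 = ⅔ + (-9*(-9))/3 = ⅔ + (⅓)*81 = ⅔ + 27 = 83/3 ≈ 27.667)
l(p, m) = (76 + p)*(83/3 + m) (l(p, m) = (p + 76)*(m + 83/3) = (76 + p)*(83/3 + m))
2484 - l(200, -65) = 2484 - (6308/3 + 76*(-65) + (83/3)*200 - 65*200) = 2484 - (6308/3 - 4940 + 16600/3 - 13000) = 2484 - 1*(-10304) = 2484 + 10304 = 12788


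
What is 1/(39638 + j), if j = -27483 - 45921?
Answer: -1/33766 ≈ -2.9616e-5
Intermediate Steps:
j = -73404
1/(39638 + j) = 1/(39638 - 73404) = 1/(-33766) = -1/33766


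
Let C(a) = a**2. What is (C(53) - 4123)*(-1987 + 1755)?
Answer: 304848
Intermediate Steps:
(C(53) - 4123)*(-1987 + 1755) = (53**2 - 4123)*(-1987 + 1755) = (2809 - 4123)*(-232) = -1314*(-232) = 304848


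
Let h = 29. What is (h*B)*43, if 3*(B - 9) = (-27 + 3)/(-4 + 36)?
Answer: 43645/4 ≈ 10911.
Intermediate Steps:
B = 35/4 (B = 9 + ((-27 + 3)/(-4 + 36))/3 = 9 + (-24/32)/3 = 9 + (-24*1/32)/3 = 9 + (⅓)*(-¾) = 9 - ¼ = 35/4 ≈ 8.7500)
(h*B)*43 = (29*(35/4))*43 = (1015/4)*43 = 43645/4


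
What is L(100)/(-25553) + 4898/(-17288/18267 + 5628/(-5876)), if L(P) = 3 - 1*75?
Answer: -3358529942725110/1305700575773 ≈ -2572.2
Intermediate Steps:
L(P) = -72 (L(P) = 3 - 75 = -72)
L(100)/(-25553) + 4898/(-17288/18267 + 5628/(-5876)) = -72/(-25553) + 4898/(-17288/18267 + 5628/(-5876)) = -72*(-1/25553) + 4898/(-17288*1/18267 + 5628*(-1/5876)) = 72/25553 + 4898/(-17288/18267 - 1407/1469) = 72/25553 + 4898/(-51097741/26834223) = 72/25553 + 4898*(-26834223/51097741) = 72/25553 - 131434024254/51097741 = -3358529942725110/1305700575773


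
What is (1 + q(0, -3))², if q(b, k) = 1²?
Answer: 4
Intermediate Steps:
q(b, k) = 1
(1 + q(0, -3))² = (1 + 1)² = 2² = 4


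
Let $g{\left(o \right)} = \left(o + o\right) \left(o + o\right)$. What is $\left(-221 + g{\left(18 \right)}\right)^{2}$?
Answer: $1155625$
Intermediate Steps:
$g{\left(o \right)} = 4 o^{2}$ ($g{\left(o \right)} = 2 o 2 o = 4 o^{2}$)
$\left(-221 + g{\left(18 \right)}\right)^{2} = \left(-221 + 4 \cdot 18^{2}\right)^{2} = \left(-221 + 4 \cdot 324\right)^{2} = \left(-221 + 1296\right)^{2} = 1075^{2} = 1155625$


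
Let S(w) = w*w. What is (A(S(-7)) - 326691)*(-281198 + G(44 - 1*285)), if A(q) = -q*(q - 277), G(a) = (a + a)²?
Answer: 15420675606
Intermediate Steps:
S(w) = w²
G(a) = 4*a² (G(a) = (2*a)² = 4*a²)
A(q) = -q*(-277 + q)
(A(S(-7)) - 326691)*(-281198 + G(44 - 1*285)) = ((-7)²*(277 - 1*(-7)²) - 326691)*(-281198 + 4*(44 - 1*285)²) = (49*(277 - 1*49) - 326691)*(-281198 + 4*(44 - 285)²) = (49*(277 - 49) - 326691)*(-281198 + 4*(-241)²) = (49*228 - 326691)*(-281198 + 4*58081) = (11172 - 326691)*(-281198 + 232324) = -315519*(-48874) = 15420675606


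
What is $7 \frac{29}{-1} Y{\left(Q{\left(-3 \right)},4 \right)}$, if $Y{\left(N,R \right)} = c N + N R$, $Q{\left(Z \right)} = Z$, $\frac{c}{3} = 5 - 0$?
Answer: $11571$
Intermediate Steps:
$c = 15$ ($c = 3 \left(5 - 0\right) = 3 \left(5 + 0\right) = 3 \cdot 5 = 15$)
$Y{\left(N,R \right)} = 15 N + N R$
$7 \frac{29}{-1} Y{\left(Q{\left(-3 \right)},4 \right)} = 7 \frac{29}{-1} \left(- 3 \left(15 + 4\right)\right) = 7 \cdot 29 \left(-1\right) \left(\left(-3\right) 19\right) = 7 \left(-29\right) \left(-57\right) = \left(-203\right) \left(-57\right) = 11571$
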